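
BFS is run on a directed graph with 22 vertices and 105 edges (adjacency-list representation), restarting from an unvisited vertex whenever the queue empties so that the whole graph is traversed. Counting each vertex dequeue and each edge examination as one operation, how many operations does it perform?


A full BFS traversal dequeues each vertex exactly once and examines each directed edge exactly once.
V = 22 (vertex processing cost)
E = 105 (edge examination cost)
Total operations proportional to V + E = 22 + 105 = 127


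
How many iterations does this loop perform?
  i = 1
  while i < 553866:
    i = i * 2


The loop variable doubles each iteration:
i = 1 -> 2 -> 4 -> 8 -> 16 -> 32 -> 64 -> 128 -> 256 -> 512 -> 1024 -> 2048 -> 4096 -> 8192 -> 16384 -> 32768 -> 65536 -> 131072 -> 262144 -> 524288 -> 1048576 (stop, 1048576 >= 553866)
Number of doublings = ceil(log2(553866)) = 20


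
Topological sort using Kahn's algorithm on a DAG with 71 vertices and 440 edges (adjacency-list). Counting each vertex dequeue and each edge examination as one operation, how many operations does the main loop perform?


Kahn's algorithm:
  1. Compute in-degrees: O(V + E)
  2. Process queue: each vertex dequeued once (O(V))
     each edge examined once (O(E))
Total = V + E = 71 + 440 = 511


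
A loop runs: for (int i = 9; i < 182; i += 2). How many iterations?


Loop starts at i = 9, increments by 2, stops when i >= 182.
Number of iterations = ceil((182 - 9) / 2)
= ceil(173 / 2)
= 87


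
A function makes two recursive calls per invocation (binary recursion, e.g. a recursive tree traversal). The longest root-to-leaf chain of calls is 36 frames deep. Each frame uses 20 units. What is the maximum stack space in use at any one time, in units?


Binary recursion: the two calls run one after the other, so only one root-to-leaf chain of frames is on the stack at a time.
Maximum depth (longest chain) = 36 frames
Each frame = 20 units
Max stack space = 36 * 20 = 720


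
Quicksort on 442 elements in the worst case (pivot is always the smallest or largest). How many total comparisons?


In the worst case, each partition step picks the worst pivot:
  Partition 1: 441 comparisons (n-1 elements to compare)
  Partition 2: 440 comparisons
  Partition 3: 439 comparisons
  Partition 4: 438 comparisons
  Partition 5: 437 comparisons
  ...
  Last partition: 0 comparisons
Total = (n-1) + (n-2) + ... + 1 + 0 = n*(n-1)/2
= 442*441/2 = 97461


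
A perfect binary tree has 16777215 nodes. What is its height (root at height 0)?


For a perfect binary tree of height h: n = 2^(h+1) - 1, so h = log2(n+1) - 1.
  n + 1 = 16777216 = 2^24
  log2(16777216) = 24
  height = 24 - 1 = 23


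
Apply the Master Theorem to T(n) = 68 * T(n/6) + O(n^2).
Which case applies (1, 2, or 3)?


The Master Theorem: T(n) = a*T(n/b) + O(n^c)
  a = 68, b = 6, c = 2
log_b(a) = log_6(68) ~ 2.355
Compare b^c with a: 6^2 = 36 < 68, so c < log_b(a).
Since c < log_b(a), Case 1 applies.
T(n) = O(n^(log_6 68)) ~ O(n^2.355)
Master Theorem case = 1


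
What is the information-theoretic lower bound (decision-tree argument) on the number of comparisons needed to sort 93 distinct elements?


A binary decision tree of height h has at most 2^h leaves and needs at least n! of them, so h >= ceil(log2(n!)).
93! is far too large to multiply out, so use Stirling's series:
  ln(n!) ~ n ln n - n + (1/2) ln(2 pi n) + 1/(12n)  (error below 1/(360 n^3), negligible here)
  ln(93) = 4.5325995
  n ln n = 93 * 4.5325995 = 421.5318
  (1/2) ln(2 pi * 93) = (1/2) ln(584.3362) = 3.1852
  1/(12*93) = 0.0009
  ln(93!) ~ 421.5318 - 93 + 3.1852 + 0.0009 = 331.7179
Convert to base 2: log2(93!) = 331.7179 / ln 2 = 331.7179 / 0.69314718 = 478.5678
ceil(478.5678) = 479


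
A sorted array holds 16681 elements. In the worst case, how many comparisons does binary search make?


Halving sequence: 16681 -> 8340 -> 4170 -> 2085 -> 1042 -> 521 -> 260 -> 130 -> 65 -> 32 -> 16 -> 8 -> 4 -> 2 -> 1
Number of halvings = 14
Max comparisons = 14 + 1 = 15


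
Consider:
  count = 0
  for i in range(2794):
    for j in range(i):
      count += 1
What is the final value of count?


For each i, the inner loop runs i times:
  i=0: inner runs 0 times
  i=1: inner runs 1 time
  i=2: inner runs 2 times
  i=3: inner runs 3 times
  i=4: inner runs 4 times
  i=5: inner runs 5 times
  i=6: inner runs 6 times
  i=7: inner runs 7 times
  ...
Total = 0 + 1 + 2 + ... + 2793 = 2794*(2794-1)/2 = 3901821


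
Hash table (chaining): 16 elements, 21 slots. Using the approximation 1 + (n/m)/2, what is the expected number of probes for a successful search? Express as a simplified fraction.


Computing expected probes:
alpha = 16/21
= 1 + alpha/2
= 1 + 16/(2*21)
= (2*21 + 16) / (2*21)
= 58/42 = 29/21


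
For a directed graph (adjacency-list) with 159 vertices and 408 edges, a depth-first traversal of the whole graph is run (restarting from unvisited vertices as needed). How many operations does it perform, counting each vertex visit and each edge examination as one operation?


A full DFS traversal visits each vertex once and examines each edge once.
V = 159
E = 408
Sum = 159 + 408 = 567


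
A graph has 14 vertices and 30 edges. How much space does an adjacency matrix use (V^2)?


Adjacency matrix: V x V grid of entries
Space = V^2 = 14^2 = 14 * 14 = 196


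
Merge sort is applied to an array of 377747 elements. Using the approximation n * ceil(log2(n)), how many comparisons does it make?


Merge sort divides the array into halves recursively.
Number of levels = ceil(log2(377747)) = 19
At each level, approximately n = 377747 comparisons are needed for merging.
Total comparisons ~ n * ceil(log2(n)) = 377747 * 19 = 7177193


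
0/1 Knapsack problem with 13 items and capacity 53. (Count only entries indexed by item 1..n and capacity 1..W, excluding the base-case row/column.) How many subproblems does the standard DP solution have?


The DP table is indexed by (item, capacity).
Rows: 13 items
Columns: 53 capacity values (1 to W)
Total subproblems = 13 * 53 = 689


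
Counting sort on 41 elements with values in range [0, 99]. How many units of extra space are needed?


Output array size: 41 (to store sorted result)
Count array size: 100 (one slot per possible value, range 0 to 99)
Total extra space = 41 + 100 = 141


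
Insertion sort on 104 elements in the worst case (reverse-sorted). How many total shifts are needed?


In the worst case (reverse-sorted), each element shifts past all previous:
  Element 1: 1 shifts
  Element 2: 2 shifts
  Element 3: 3 shifts
  Element 4: 4 shifts
  Element 5: 5 shifts
  ...
  Element 103: 103 shifts
Total = 1 + 2 + ... + 103
= 104*(104-1)/2 = 5356


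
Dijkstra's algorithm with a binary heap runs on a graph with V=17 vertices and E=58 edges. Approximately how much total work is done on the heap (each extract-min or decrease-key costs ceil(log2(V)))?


Dijkstra with a binary heap: each vertex is extracted once, each edge may relax once.
Each heap operation costs O(log V).
V + E = 17 + 58 = 75
ceil(log2(17)) = 5 (since 2^4 = 16 < 17 <= 32 = 2^5)
Total heap work = (V+E) * ceil(log2(V)) = 75 * 5 = 375


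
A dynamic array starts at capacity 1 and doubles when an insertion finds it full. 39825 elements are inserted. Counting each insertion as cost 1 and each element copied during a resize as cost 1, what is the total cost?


n = 39825
Insertion costs: 39825
Resizes copy 1, 2, 4, ... up to the largest power of 2 that is <= n-1 = 39824, i.e. 32768.
Copy costs = 1 + 2 + 4 + 8 + 16 + 32 + 64 + 128 + 256 + 512 + 1024 + 2048 + 4096 + 8192 + 16384 + 32768 = 65535
Total = 39825 + 65535 = 105360


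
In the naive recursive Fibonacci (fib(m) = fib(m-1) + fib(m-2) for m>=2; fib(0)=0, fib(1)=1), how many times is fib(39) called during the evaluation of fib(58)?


Let N(m) = number of times fib(m) is called while evaluating fib(58).
N(58) = 1 (the initial call).
N(57) = 1 (only fib(58) calls it).
For 1 <= m <= 56: fib(m) is called by fib(m+1) and fib(m+2), so
  N(m) = N(m+1) + N(m+2).
fib(0) is called only by fib(2), so N(0) = N(2).
Walk down from m=58:
  N(58)=1, N(57)=1, N(56)=2, N(55)=3, N(54)=5, N(53)=8, N(52)=13, N(51)=21, N(50)=34, N(49)=55, N(48)=89, N(47)=144, N(46)=233, N(45)=377, N(44)=610, N(43)=987, N(42)=1597, N(41)=2584, N(40)=4181, N(39)=6765
N(39) = 6765


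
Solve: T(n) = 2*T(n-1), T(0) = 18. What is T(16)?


Unrolling:
T(16) = 2*T(15) = 2^2*T(14) = ... = 2^16*T(0)
= 2^16 * 18
= 65536 * 18 = 1179648


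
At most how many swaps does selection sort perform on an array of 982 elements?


Each of the 981 passes places one element in its final position.
Pass 1: swap minimum into position 0
Pass 2: swap minimum of remaining into position 1
...
Pass 981: last two elements, one swap
Maximum swaps = 982 - 1 = 981


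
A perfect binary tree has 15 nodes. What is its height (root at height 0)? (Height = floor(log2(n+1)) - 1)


For a perfect binary tree of height h: n = 2^(h+1) - 1, so h = log2(n+1) - 1.
  n + 1 = 16 = 2^4
  log2(16) = 4
  height = 4 - 1 = 3


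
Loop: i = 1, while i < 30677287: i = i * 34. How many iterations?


i multiplies by 34 each step:
i = 1 -> 34 -> 1156 -> 39304 -> 1336336 -> 45435424 (stop)
Iterations = ceil(log_34(30677287)) = 5


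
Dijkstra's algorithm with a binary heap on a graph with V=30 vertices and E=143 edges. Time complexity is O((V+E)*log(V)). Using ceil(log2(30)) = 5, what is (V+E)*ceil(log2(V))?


Dijkstra with a binary heap: each vertex is extracted once, each edge may relax once.
Each heap operation costs O(log V).
V + E = 30 + 143 = 173
ceil(log2(30)) = 5 (since 2^4 = 16 < 30 <= 32 = 2^5)
Total heap work = (V+E) * ceil(log2(V)) = 173 * 5 = 865


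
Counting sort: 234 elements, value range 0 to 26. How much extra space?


n = 234 (output array)
k = 27 (count array for 27 distinct values)
Extra space = 234 + 27 = 261


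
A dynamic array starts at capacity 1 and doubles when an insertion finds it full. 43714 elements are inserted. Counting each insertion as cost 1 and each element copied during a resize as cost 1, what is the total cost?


n = 43714
Insertion costs: 43714
Resizes copy 1, 2, 4, ... up to the largest power of 2 that is <= n-1 = 43713, i.e. 32768.
Copy costs = 1 + 2 + 4 + 8 + 16 + 32 + 64 + 128 + 256 + 512 + 1024 + 2048 + 4096 + 8192 + 16384 + 32768 = 65535
Total = 43714 + 65535 = 109249


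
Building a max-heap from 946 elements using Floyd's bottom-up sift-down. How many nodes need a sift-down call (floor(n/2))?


In a heap of 946 elements (0-indexed array):
  Last element index: 945
  Parent of last element: floor((945 - 1) / 2) = 472
  Internal nodes: indices 0 to 472
  Count = floor(946/2) = 473


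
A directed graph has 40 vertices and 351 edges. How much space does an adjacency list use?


Adjacency list: one list head per vertex + one entry per edge
Vertex heads: 40
Edge entries: 351
Total = 40 + 351 = 391


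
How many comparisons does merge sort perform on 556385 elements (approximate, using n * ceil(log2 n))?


Recursion depth: ceil(log2(556385)) = 20
Each recursion level merges n = 556385 elements
Total = 556385 * 20 = 11127700


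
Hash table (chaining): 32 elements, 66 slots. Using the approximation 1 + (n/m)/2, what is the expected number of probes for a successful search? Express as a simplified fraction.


Computing expected probes:
alpha = 32/66
= 1 + alpha/2
= 1 + 32/(2*66)
= (2*66 + 32) / (2*66)
= 164/132 = 41/33


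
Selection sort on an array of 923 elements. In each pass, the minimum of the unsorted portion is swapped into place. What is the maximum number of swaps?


Selection sort performs one swap per pass:
  Pass 1: find min in positions 0 to 922, swap with position 0
  Pass 2: find min in positions 1 to 922, swap with position 1
  Pass 3: find min in positions 2 to 922, swap with position 2
  Pass 4: find min in positions 3 to 922, swap with position 3
  Pass 5: find min in positions 4 to 922, swap with position 4
  ... (917 more passes)
Total passes (and swaps) = n - 1 = 923 - 1 = 922


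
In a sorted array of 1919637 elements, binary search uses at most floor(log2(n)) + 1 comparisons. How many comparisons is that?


Halving sequence: 1919637 -> 959818 -> 479909 -> 239954 -> 119977 -> 59988 -> 29994 -> 14997 -> 7498 -> 3749 -> 1874 -> 937 -> 468 -> 234 -> 117 -> 58 -> 29 -> 14 -> 7 -> 3 -> 1
Number of halvings = 20
Max comparisons = 20 + 1 = 21


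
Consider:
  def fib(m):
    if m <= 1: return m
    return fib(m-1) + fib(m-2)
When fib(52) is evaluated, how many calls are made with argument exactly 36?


Let N(m) = number of times fib(m) is called while evaluating fib(52).
N(52) = 1 (the initial call).
N(51) = 1 (only fib(52) calls it).
For 1 <= m <= 50: fib(m) is called by fib(m+1) and fib(m+2), so
  N(m) = N(m+1) + N(m+2).
fib(0) is called only by fib(2), so N(0) = N(2).
Walk down from m=52:
  N(52)=1, N(51)=1, N(50)=2, N(49)=3, N(48)=5, N(47)=8, N(46)=13, N(45)=21, N(44)=34, N(43)=55, N(42)=89, N(41)=144, N(40)=233, N(39)=377, N(38)=610, N(37)=987, N(36)=1597
N(36) = 1597


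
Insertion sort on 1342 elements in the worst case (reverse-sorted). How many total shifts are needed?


In the worst case (reverse-sorted), each element shifts past all previous:
  Element 1: 1 shifts
  Element 2: 2 shifts
  Element 3: 3 shifts
  Element 4: 4 shifts
  Element 5: 5 shifts
  ...
  Element 1341: 1341 shifts
Total = 1 + 2 + ... + 1341
= 1342*(1342-1)/2 = 899811


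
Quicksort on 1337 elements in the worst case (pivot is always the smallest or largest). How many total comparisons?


In the worst case, each partition step picks the worst pivot:
  Partition 1: 1336 comparisons (n-1 elements to compare)
  Partition 2: 1335 comparisons
  Partition 3: 1334 comparisons
  Partition 4: 1333 comparisons
  Partition 5: 1332 comparisons
  ...
  Last partition: 0 comparisons
Total = (n-1) + (n-2) + ... + 1 + 0 = n*(n-1)/2
= 1337*1336/2 = 893116


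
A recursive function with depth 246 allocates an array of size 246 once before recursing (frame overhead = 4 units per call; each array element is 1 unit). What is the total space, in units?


Array allocation: 246 units (allocated once)
Stack frames: 246 deep * 4 per frame = 984 units
Total = 246 + 984 = 1230


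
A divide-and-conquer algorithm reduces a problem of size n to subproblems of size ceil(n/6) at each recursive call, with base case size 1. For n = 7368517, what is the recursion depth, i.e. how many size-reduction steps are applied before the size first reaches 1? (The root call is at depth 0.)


Each step divides the size by 6 (rounding up); after k steps the size is ceil(n/6^k), which equals 1 exactly when 6^k >= n.
So the depth is the smallest k with 6^k >= 7368517, i.e. ceil(log_6(7368517)).
6^8 = 1679616 < 7368517 <= 10077696 = 6^9
Recursion depth = 9


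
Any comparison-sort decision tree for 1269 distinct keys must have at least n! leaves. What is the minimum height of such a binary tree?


A binary decision tree of height h has at most 2^h leaves and needs at least n! of them, so h >= ceil(log2(n!)).
1269! is far too large to multiply out, so use Stirling's series:
  ln(n!) ~ n ln n - n + (1/2) ln(2 pi n) + 1/(12n)  (error below 1/(360 n^3), negligible here)
  ln(1269) = 7.1459845
  n ln n = 1269 * 7.1459845 = 9068.2543
  (1/2) ln(2 pi * 1269) = (1/2) ln(7973.3622) = 4.4919
  1/(12*1269) = 0.0001
  ln(1269!) ~ 9068.2543 - 1269 + 4.4919 + 0.0001 = 7803.7463
Convert to base 2: log2(1269!) = 7803.7463 / ln 2 = 7803.7463 / 0.69314718 = 11258.4261
ceil(11258.4261) = 11259


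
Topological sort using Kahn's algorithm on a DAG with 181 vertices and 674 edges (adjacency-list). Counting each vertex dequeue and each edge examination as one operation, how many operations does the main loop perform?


Kahn's algorithm:
  1. Compute in-degrees: O(V + E)
  2. Process queue: each vertex dequeued once (O(V))
     each edge examined once (O(E))
Total = V + E = 181 + 674 = 855


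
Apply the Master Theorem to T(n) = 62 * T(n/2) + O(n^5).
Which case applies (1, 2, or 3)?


The Master Theorem: T(n) = a*T(n/b) + O(n^c)
  a = 62, b = 2, c = 5
log_b(a) = log_2(62) ~ 5.954
Compare b^c with a: 2^5 = 32 < 62, so c < log_b(a).
Since c < log_b(a), Case 1 applies.
T(n) = O(n^(log_2 62)) ~ O(n^5.954)
Master Theorem case = 1


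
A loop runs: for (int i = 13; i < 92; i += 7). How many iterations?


Loop starts at i = 13, increments by 7, stops when i >= 92.
Number of iterations = ceil((92 - 13) / 7)
= ceil(79 / 7)
= 12


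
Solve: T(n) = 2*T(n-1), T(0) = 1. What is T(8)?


Unrolling:
T(8) = 2*T(7) = 2^2*T(6) = ... = 2^8*T(0)
= 2^8 * 1
= 256 * 1 = 256


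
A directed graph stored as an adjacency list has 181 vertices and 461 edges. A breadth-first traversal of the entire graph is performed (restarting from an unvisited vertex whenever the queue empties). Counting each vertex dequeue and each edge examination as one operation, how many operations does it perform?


A full BFS traversal dequeues each vertex once and examines each edge once.
Vertex visits: 181
Edge visits: 461
V + E = 181 + 461 = 642


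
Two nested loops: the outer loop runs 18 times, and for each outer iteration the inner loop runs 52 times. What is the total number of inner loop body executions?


Outer loop: 18 iterations
Inner loop: 52 iterations per outer iteration
Total = 18 * 52 = 936


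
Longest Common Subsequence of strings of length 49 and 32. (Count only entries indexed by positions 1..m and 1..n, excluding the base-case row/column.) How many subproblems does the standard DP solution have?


DP table indexed by positions in both strings.
First string: 49 positions
Second string: 32 positions
Total = 49 * 32 = 1568


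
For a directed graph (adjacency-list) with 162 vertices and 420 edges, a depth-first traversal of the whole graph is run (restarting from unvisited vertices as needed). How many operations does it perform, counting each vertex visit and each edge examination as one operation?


A full DFS traversal visits each vertex once and examines each edge once.
V = 162
E = 420
Sum = 162 + 420 = 582


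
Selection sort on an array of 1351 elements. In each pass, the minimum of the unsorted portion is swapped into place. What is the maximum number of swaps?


Selection sort performs one swap per pass:
  Pass 1: find min in positions 0 to 1350, swap with position 0
  Pass 2: find min in positions 1 to 1350, swap with position 1
  Pass 3: find min in positions 2 to 1350, swap with position 2
  Pass 4: find min in positions 3 to 1350, swap with position 3
  Pass 5: find min in positions 4 to 1350, swap with position 4
  ... (1345 more passes)
Total passes (and swaps) = n - 1 = 1351 - 1 = 1350


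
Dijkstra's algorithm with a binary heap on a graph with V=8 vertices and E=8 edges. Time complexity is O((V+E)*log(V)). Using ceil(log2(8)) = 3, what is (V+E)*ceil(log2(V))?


Dijkstra with a binary heap: each vertex is extracted once, each edge may relax once.
Each heap operation costs O(log V).
V + E = 8 + 8 = 16
ceil(log2(8)) = 3 (since 2^2 = 4 < 8 <= 8 = 2^3)
Total heap work = (V+E) * ceil(log2(V)) = 16 * 3 = 48


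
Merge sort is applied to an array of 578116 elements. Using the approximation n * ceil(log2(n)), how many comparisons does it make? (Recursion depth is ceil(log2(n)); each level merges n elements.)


Merge sort divides the array into halves recursively.
Number of levels = ceil(log2(578116)) = 20
At each level, approximately n = 578116 comparisons are needed for merging.
Total comparisons ~ n * ceil(log2(n)) = 578116 * 20 = 11562320


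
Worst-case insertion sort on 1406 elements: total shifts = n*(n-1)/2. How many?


Sum of shifts = 1 + 2 + 3 + ... + 1405
= 1406 * 1405 / 2
= 1975430 / 2
= 987715


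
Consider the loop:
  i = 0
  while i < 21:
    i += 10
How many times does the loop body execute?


Starting at i = 0, each iteration adds 10.
Iterations until i >= 21:
  Iteration 1: i = 0 -> i = 10
  Iteration 2: i = 10 -> i = 20
  Iteration 3: i = 20 -> i = 30
Total iterations = ceil(21/10) = 3


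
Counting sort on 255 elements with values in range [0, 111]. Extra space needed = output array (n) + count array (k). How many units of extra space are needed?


Output array size: 255 (to store sorted result)
Count array size: 112 (one slot per possible value, range 0 to 111)
Total extra space = 255 + 112 = 367


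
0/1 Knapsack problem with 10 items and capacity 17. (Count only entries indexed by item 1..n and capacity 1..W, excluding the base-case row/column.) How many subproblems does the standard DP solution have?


The DP table is indexed by (item, capacity).
Rows: 10 items
Columns: 17 capacity values (1 to W)
Total subproblems = 10 * 17 = 170


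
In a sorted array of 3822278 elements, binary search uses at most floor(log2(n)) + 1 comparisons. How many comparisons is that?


Halving sequence: 3822278 -> 1911139 -> 955569 -> 477784 -> 238892 -> 119446 -> 59723 -> 29861 -> 14930 -> 7465 -> 3732 -> 1866 -> 933 -> 466 -> 233 -> 116 -> 58 -> 29 -> 14 -> 7 -> 3 -> 1
Number of halvings = 21
Max comparisons = 21 + 1 = 22


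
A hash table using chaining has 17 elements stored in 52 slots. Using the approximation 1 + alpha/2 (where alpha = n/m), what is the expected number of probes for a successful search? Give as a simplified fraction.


Load factor alpha = n/m = 17/52
Expected probes = 1 + alpha/2 = 1 + 17/(2*52)
= 1 + 17/104
= 104/104 + 17/104
= 121/104


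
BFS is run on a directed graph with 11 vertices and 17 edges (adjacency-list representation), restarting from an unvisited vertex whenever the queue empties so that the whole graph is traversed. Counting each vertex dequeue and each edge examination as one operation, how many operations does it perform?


A full BFS traversal dequeues each vertex exactly once and examines each directed edge exactly once.
V = 11 (vertex processing cost)
E = 17 (edge examination cost)
Total operations proportional to V + E = 11 + 17 = 28


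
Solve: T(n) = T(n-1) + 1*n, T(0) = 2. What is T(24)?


Expanding the recurrence:
T(24) = T(23) + 1*24
       = T(22) + 1*23 + 1*24
       ...
       = T(0) + 1*(1 + 2 + ... + 24)
       = 2 + 1 * 24*25/2
       = 2 + 1 * 300
       = 2 + 300 = 302


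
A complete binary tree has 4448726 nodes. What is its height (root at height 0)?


In a complete binary tree, level k holds nodes 2^k .. 2^(k+1)-1 (1-indexed).
Height = floor(log2(n)) = floor(log2(4448726)) = 22
Check: 2^22 = 4194304 <= 4448726 < 8388608 = 2^23


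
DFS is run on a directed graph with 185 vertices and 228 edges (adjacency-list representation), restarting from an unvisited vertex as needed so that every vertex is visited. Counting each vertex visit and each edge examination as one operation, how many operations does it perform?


A full DFS traversal processes each vertex exactly once (push/pop on stack).
Each directed edge is examined once.
V = 185, E = 228
V + E = 413


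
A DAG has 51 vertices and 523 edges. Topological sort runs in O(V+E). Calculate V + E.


V = 51 (vertex processing)
E = 523 (edge processing)
V + E = 51 + 523 = 574


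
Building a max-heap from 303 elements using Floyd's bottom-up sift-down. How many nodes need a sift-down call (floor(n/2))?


In a heap of 303 elements (0-indexed array):
  Last element index: 302
  Parent of last element: floor((302 - 1) / 2) = 150
  Internal nodes: indices 0 to 150
  Count = floor(303/2) = 151


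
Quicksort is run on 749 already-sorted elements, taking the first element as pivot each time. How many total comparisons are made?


Sum of comparisons per partition:
748 + 747 + ... + 1 + 0
= 749 * (749 - 1) / 2
= 749 * 748 / 2
= 280126


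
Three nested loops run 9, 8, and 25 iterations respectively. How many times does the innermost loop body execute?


Loop 1 (outermost): 9 iterations
Loop 2 (middle): 8 iterations per outer
Loop 3 (innermost): 25 iterations per middle
Total = 9 * 8 * 25 = 1800


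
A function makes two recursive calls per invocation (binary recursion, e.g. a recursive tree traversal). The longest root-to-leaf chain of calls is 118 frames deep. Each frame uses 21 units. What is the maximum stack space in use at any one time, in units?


Binary recursion: the two calls run one after the other, so only one root-to-leaf chain of frames is on the stack at a time.
Maximum depth (longest chain) = 118 frames
Each frame = 21 units
Max stack space = 118 * 21 = 2478


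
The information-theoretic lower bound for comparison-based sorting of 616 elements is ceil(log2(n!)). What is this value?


A binary decision tree of height h has at most 2^h leaves and needs at least n! of them, so h >= ceil(log2(n!)).
616! is far too large to multiply out, so use Stirling's series:
  ln(n!) ~ n ln n - n + (1/2) ln(2 pi n) + 1/(12n)  (error below 1/(360 n^3), negligible here)
  ln(616) = 6.4232470
  n ln n = 616 * 6.4232470 = 3956.7202
  (1/2) ln(2 pi * 616) = (1/2) ln(3870.4421) = 4.1306
  1/(12*616) = 0.0001
  ln(616!) ~ 3956.7202 - 616 + 4.1306 + 0.0001 = 3344.8509
Convert to base 2: log2(616!) = 3344.8509 / ln 2 = 3344.8509 / 0.69314718 = 4825.5998
ceil(4825.5998) = 4826


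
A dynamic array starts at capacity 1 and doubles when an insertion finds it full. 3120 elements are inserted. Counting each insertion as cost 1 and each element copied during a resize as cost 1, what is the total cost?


n = 3120
Insertion costs: 3120
Resizes copy 1, 2, 4, ... up to the largest power of 2 that is <= n-1 = 3119, i.e. 2048.
Copy costs = 1 + 2 + 4 + 8 + 16 + 32 + 64 + 128 + 256 + 512 + 1024 + 2048 = 4095
Total = 3120 + 4095 = 7215


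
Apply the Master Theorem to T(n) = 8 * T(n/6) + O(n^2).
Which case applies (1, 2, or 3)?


The Master Theorem: T(n) = a*T(n/b) + O(n^c)
  a = 8, b = 6, c = 2
log_b(a) = log_6(8) ~ 1.161
Compare b^c with a: 6^2 = 36 > 8, so c > log_b(a).
Since c > log_b(a), Case 3 applies.
T(n) = O(n^2)
Master Theorem case = 3


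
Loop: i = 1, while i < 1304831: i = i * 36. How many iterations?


i multiplies by 36 each step:
i = 1 -> 36 -> 1296 -> 46656 -> 1679616 (stop)
Iterations = ceil(log_36(1304831)) = 4


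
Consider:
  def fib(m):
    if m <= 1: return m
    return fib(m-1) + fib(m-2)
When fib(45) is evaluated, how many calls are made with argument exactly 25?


Let N(m) = number of times fib(m) is called while evaluating fib(45).
N(45) = 1 (the initial call).
N(44) = 1 (only fib(45) calls it).
For 1 <= m <= 43: fib(m) is called by fib(m+1) and fib(m+2), so
  N(m) = N(m+1) + N(m+2).
fib(0) is called only by fib(2), so N(0) = N(2).
Walk down from m=45:
  N(45)=1, N(44)=1, N(43)=2, N(42)=3, N(41)=5, N(40)=8, N(39)=13, N(38)=21, N(37)=34, N(36)=55, N(35)=89, N(34)=144, N(33)=233, N(32)=377, N(31)=610, N(30)=987, N(29)=1597, N(28)=2584, N(27)=4181, N(26)=6765, N(25)=10946
N(25) = 10946


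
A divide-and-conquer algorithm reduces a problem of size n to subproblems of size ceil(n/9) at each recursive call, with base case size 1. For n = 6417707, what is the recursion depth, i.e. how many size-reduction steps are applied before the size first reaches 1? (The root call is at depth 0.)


Each step divides the size by 9 (rounding up); after k steps the size is ceil(n/9^k), which equals 1 exactly when 9^k >= n.
So the depth is the smallest k with 9^k >= 6417707, i.e. ceil(log_9(6417707)).
9^7 = 4782969 < 6417707 <= 43046721 = 9^8
Recursion depth = 8


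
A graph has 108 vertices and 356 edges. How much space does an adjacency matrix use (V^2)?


Adjacency matrix: V x V grid of entries
Space = V^2 = 108^2 = 108 * 108 = 11664


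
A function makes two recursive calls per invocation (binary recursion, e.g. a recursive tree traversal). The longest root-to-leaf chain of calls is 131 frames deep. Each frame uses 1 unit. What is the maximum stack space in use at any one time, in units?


Binary recursion: the two calls run one after the other, so only one root-to-leaf chain of frames is on the stack at a time.
Maximum depth (longest chain) = 131 frames
Each frame = 1 unit
Max stack space = 131 * 1 = 131


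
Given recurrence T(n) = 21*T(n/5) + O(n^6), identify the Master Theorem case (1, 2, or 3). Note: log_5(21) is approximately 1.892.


Master Theorem parameters: a=21, b=5, c=6
log_b(a) = 1.892
Compare b^c with a: 5^6 = 15625 > 21, so c > log_b(a).
Comparing c=6 vs log_b(a)=1.892:
6 > 1.892 => Case 3
Result: T(n) = O(n^6)
Master Theorem case = 3


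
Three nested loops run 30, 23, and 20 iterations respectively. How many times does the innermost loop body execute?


Loop 1 (outermost): 30 iterations
Loop 2 (middle): 23 iterations per outer
Loop 3 (innermost): 20 iterations per middle
Total = 30 * 23 * 20 = 13800


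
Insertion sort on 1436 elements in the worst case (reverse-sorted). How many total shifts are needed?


In the worst case (reverse-sorted), each element shifts past all previous:
  Element 1: 1 shifts
  Element 2: 2 shifts
  Element 3: 3 shifts
  Element 4: 4 shifts
  Element 5: 5 shifts
  ...
  Element 1435: 1435 shifts
Total = 1 + 2 + ... + 1435
= 1436*(1436-1)/2 = 1030330


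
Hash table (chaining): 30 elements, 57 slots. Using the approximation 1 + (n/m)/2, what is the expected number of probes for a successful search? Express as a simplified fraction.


Computing expected probes:
alpha = 30/57
= 1 + alpha/2
= 1 + 30/(2*57)
= (2*57 + 30) / (2*57)
= 144/114 = 24/19


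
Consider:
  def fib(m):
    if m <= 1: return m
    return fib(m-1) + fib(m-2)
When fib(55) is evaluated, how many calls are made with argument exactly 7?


Let N(m) = number of times fib(m) is called while evaluating fib(55).
N(55) = 1 (the initial call).
N(54) = 1 (only fib(55) calls it).
For 1 <= m <= 53: fib(m) is called by fib(m+1) and fib(m+2), so
  N(m) = N(m+1) + N(m+2).
fib(0) is called only by fib(2), so N(0) = N(2).
Walk down from m=55:
  N(55)=1, N(54)=1, N(53)=2, N(52)=3, N(51)=5, N(50)=8, N(49)=13, N(48)=21, N(47)=34, N(46)=55, N(45)=89, N(44)=144, N(43)=233, N(42)=377, N(41)=610, N(40)=987, N(39)=1597, N(38)=2584, N(37)=4181, N(36)=6765, N(35)=10946, N(34)=17711, N(33)=28657, N(32)=46368, N(31)=75025, N(30)=121393, N(29)=196418, N(28)=317811, N(27)=514229, N(26)=832040, N(25)=1346269, N(24)=2178309, N(23)=3524578, N(22)=5702887, N(21)=9227465, N(20)=14930352, N(19)=24157817, N(18)=39088169, N(17)=63245986, N(16)=102334155, N(15)=165580141, N(14)=267914296, N(13)=433494437, N(12)=701408733, N(11)=1134903170, N(10)=1836311903, N(9)=2971215073, N(8)=4807526976, N(7)=7778742049
N(7) = 7778742049


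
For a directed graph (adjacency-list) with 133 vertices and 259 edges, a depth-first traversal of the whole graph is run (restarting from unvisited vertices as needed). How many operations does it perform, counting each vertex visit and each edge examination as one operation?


A full DFS traversal visits each vertex once and examines each edge once.
V = 133
E = 259
Sum = 133 + 259 = 392


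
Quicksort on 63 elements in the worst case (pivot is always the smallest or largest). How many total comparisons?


In the worst case, each partition step picks the worst pivot:
  Partition 1: 62 comparisons (n-1 elements to compare)
  Partition 2: 61 comparisons
  Partition 3: 60 comparisons
  Partition 4: 59 comparisons
  Partition 5: 58 comparisons
  ...
  Last partition: 0 comparisons
Total = (n-1) + (n-2) + ... + 1 + 0 = n*(n-1)/2
= 63*62/2 = 1953


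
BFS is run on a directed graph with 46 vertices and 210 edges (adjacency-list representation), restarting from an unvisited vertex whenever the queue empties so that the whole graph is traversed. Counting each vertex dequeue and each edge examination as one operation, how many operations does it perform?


A full BFS traversal dequeues each vertex exactly once and examines each directed edge exactly once.
V = 46 (vertex processing cost)
E = 210 (edge examination cost)
Total operations proportional to V + E = 46 + 210 = 256


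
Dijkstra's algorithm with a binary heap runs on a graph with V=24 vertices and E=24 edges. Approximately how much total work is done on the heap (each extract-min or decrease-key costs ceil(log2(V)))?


Dijkstra with a binary heap: each vertex is extracted once, each edge may relax once.
Each heap operation costs O(log V).
V + E = 24 + 24 = 48
ceil(log2(24)) = 5 (since 2^4 = 16 < 24 <= 32 = 2^5)
Total heap work = (V+E) * ceil(log2(V)) = 48 * 5 = 240


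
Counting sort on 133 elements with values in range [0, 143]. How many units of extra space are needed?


Output array size: 133 (to store sorted result)
Count array size: 144 (one slot per possible value, range 0 to 143)
Total extra space = 133 + 144 = 277


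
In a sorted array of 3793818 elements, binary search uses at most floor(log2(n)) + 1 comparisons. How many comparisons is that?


Halving sequence: 3793818 -> 1896909 -> 948454 -> 474227 -> 237113 -> 118556 -> 59278 -> 29639 -> 14819 -> 7409 -> 3704 -> 1852 -> 926 -> 463 -> 231 -> 115 -> 57 -> 28 -> 14 -> 7 -> 3 -> 1
Number of halvings = 21
Max comparisons = 21 + 1 = 22


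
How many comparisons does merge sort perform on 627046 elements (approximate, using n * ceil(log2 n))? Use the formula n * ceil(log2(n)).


Recursion depth: ceil(log2(627046)) = 20
Each recursion level merges n = 627046 elements
Total = 627046 * 20 = 12540920


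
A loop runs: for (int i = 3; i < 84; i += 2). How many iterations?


Loop starts at i = 3, increments by 2, stops when i >= 84.
Number of iterations = ceil((84 - 3) / 2)
= ceil(81 / 2)
= 41


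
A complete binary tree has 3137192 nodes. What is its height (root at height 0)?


In a complete binary tree, level k holds nodes 2^k .. 2^(k+1)-1 (1-indexed).
Height = floor(log2(n)) = floor(log2(3137192)) = 21
Check: 2^21 = 2097152 <= 3137192 < 4194304 = 2^22


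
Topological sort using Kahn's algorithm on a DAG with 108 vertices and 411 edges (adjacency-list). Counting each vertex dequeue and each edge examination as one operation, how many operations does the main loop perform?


Kahn's algorithm:
  1. Compute in-degrees: O(V + E)
  2. Process queue: each vertex dequeued once (O(V))
     each edge examined once (O(E))
Total = V + E = 108 + 411 = 519


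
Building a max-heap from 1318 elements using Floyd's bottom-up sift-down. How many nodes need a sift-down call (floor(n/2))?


In a heap of 1318 elements (0-indexed array):
  Last element index: 1317
  Parent of last element: floor((1317 - 1) / 2) = 658
  Internal nodes: indices 0 to 658
  Count = floor(1318/2) = 659


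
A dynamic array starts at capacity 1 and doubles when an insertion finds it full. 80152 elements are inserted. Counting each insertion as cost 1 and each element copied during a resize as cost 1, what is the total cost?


n = 80152
Insertion costs: 80152
Resizes copy 1, 2, 4, ... up to the largest power of 2 that is <= n-1 = 80151, i.e. 65536.
Copy costs = 1 + 2 + 4 + 8 + 16 + 32 + 64 + 128 + 256 + 512 + 1024 + 2048 + 4096 + 8192 + 16384 + 32768 + 65536 = 131071
Total = 80152 + 131071 = 211223


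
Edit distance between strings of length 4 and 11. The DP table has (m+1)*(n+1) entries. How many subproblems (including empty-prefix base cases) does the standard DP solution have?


The table includes base cases (empty prefixes).
Rows: (m+1) = 5
Columns: (n+1) = 12
Total = 5 * 12 = 60


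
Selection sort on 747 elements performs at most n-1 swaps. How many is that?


Each of the 746 passes places one element in its final position.
Pass 1: swap minimum into position 0
Pass 2: swap minimum of remaining into position 1
...
Pass 746: last two elements, one swap
Maximum swaps = 747 - 1 = 746


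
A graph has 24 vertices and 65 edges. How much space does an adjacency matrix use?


Adjacency matrix: V x V grid of entries
Space = V^2 = 24^2 = 24 * 24 = 576


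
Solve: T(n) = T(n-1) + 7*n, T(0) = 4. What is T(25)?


Expanding the recurrence:
T(25) = T(24) + 7*25
       = T(23) + 7*24 + 7*25
       ...
       = T(0) + 7*(1 + 2 + ... + 25)
       = 4 + 7 * 25*26/2
       = 4 + 7 * 325
       = 4 + 2275 = 2279


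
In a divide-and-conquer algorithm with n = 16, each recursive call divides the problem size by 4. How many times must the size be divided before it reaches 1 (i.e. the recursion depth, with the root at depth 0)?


Number of divisions = log_4(16)
Sizes: 16 -> 4 -> 1 (2 divisions)
Recursion depth = 2


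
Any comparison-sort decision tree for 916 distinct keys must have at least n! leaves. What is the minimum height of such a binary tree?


A binary decision tree of height h has at most 2^h leaves and needs at least n! of them, so h >= ceil(log2(n!)).
916! is far too large to multiply out, so use Stirling's series:
  ln(n!) ~ n ln n - n + (1/2) ln(2 pi n) + 1/(12n)  (error below 1/(360 n^3), negligible here)
  ln(916) = 6.8200164
  n ln n = 916 * 6.8200164 = 6247.1350
  (1/2) ln(2 pi * 916) = (1/2) ln(5755.3977) = 4.3289
  1/(12*916) = 0.0001
  ln(916!) ~ 6247.1350 - 916 + 4.3289 + 0.0001 = 5335.4640
Convert to base 2: log2(916!) = 5335.4640 / ln 2 = 5335.4640 / 0.69314718 = 7697.4475
ceil(7697.4475) = 7698


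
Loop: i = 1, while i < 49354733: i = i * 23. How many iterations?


i multiplies by 23 each step:
i = 1 -> 23 -> 529 -> 12167 -> 279841 -> 6436343 -> 148035889 (stop)
Iterations = ceil(log_23(49354733)) = 6


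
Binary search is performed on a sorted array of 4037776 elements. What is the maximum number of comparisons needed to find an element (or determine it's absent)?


Binary search halves the search space each comparison:
  Step 1: search space = 4037776 -> 2018888
  Step 2: search space = 2018888 -> 1009444
  Step 3: search space = 1009444 -> 504722
  Step 4: search space = 504722 -> 252361
  Step 5: search space = 252361 -> 126180
  Step 6: search space = 126180 -> 63090
  Step 7: search space = 63090 -> 31545
  Step 8: search space = 31545 -> 15772
  Step 9: search space = 15772 -> 7886
  Step 10: search space = 7886 -> 3943
  Step 11: search space = 3943 -> 1971
  Step 12: search space = 1971 -> 985
  Step 13: search space = 985 -> 492
  Step 14: search space = 492 -> 246
  Step 15: search space = 246 -> 123
  Step 16: search space = 123 -> 61
  Step 17: search space = 61 -> 30
  Step 18: search space = 30 -> 15
  Step 19: search space = 15 -> 7
  Step 20: search space = 7 -> 3
  Step 21: search space = 3 -> 1
  Step 22: search space = 1 (final check)
Maximum comparisons = floor(log2(4037776)) + 1 = 21 + 1 = 22


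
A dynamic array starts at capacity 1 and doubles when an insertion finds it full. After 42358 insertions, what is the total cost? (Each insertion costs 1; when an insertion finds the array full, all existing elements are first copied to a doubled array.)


Insertion cost: 42358 (one per element)
Resizes occur just before inserting elements 2, 3, 5, 9, ...
Elements copied at each resize: 1 + 2 + 4 + 8 + 16 + 32 + 64 + 128 + 256 + 512 + 1024 + 2048 + 4096 + 8192 + 16384 + 32768
Sum of copies = 65535 (geometric series: 2^k - 1)
Total = 42358 + 65535 = 107893


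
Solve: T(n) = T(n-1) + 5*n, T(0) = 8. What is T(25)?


Expanding the recurrence:
T(25) = T(24) + 5*25
       = T(23) + 5*24 + 5*25
       ...
       = T(0) + 5*(1 + 2 + ... + 25)
       = 8 + 5 * 25*26/2
       = 8 + 5 * 325
       = 8 + 1625 = 1633


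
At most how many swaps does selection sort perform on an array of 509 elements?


Each of the 508 passes places one element in its final position.
Pass 1: swap minimum into position 0
Pass 2: swap minimum of remaining into position 1
...
Pass 508: last two elements, one swap
Maximum swaps = 509 - 1 = 508


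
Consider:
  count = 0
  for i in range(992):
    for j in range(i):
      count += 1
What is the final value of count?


For each i, the inner loop runs i times:
  i=0: inner runs 0 times
  i=1: inner runs 1 time
  i=2: inner runs 2 times
  i=3: inner runs 3 times
  i=4: inner runs 4 times
  i=5: inner runs 5 times
  i=6: inner runs 6 times
  i=7: inner runs 7 times
  ...
Total = 0 + 1 + 2 + ... + 991 = 992*(992-1)/2 = 491536
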